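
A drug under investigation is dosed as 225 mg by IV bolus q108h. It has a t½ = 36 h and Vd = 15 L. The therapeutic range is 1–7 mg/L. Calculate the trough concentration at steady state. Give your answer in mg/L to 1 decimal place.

2.1 mg/L

The dosing interval is 3 half-lives, so f = 2^(−3) = 0.125.
At steady state, R = 1/(1 − 0.125) = 8/7.
Single-dose peak C₀ = D/Vd = 225/15 = 15 mg/L.
Steady-state peak Cmax,ss = C₀·R = 15 × 8/7 ≈ 17.143 mg/L.
Steady-state trough Cmin,ss = Cmax,ss·f ≈ 17.143 × 0.125 ≈ 2.143 mg/L.
Trough 2.1 mg/L vs MEC 1 mg/L: adequate.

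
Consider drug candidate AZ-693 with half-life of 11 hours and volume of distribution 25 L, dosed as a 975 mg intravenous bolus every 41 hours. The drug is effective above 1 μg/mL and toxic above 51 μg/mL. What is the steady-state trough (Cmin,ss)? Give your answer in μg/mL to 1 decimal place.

k = ln2/t½ = ln2/11 ≈ 0.063013 h⁻¹; fraction remaining f = e^(−kτ) = e^(−0.063013×41) ≈ 0.0755.
Accumulation ratio R = 1/(1 − f) ≈ 1/0.9245 ≈ 1.0817.
Single-dose peak C₀ = D/Vd = 975/25 ≈ 39.000 μg/mL.
Steady-state peak Cmax,ss = C₀·R ≈ 39.000 × 1.0817 ≈ 42.186 μg/mL.
Steady-state trough Cmin,ss = Cmax,ss·f ≈ 42.186 × 0.0755 ≈ 3.185 μg/mL.
Trough 3.2 μg/mL vs MEC 1 μg/mL: adequate.

3.2 μg/mL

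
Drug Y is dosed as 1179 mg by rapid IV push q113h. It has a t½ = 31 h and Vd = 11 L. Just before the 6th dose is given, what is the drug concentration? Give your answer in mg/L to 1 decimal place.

f = (1/2)^(τ/t½) = (1/2)^(113/31) ≈ 0.0799.
C₀ = D/Vd = 1179/11 ≈ 107.182 mg/L.
Before the 6th dose, 5 doses have been given. Superposition: Cmin = C₀·(f + f² + … + f^5).
≈ 107.182 × (0.0799 + 0.0064 + 0.0005 + 0.0000 + 0.0000) ≈ 107.182 × 0.0868 ≈ 9.303 mg/L.

9.3 mg/L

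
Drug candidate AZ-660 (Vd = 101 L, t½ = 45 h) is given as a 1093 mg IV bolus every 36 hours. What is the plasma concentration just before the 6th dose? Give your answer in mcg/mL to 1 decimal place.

f = (1/2)^(τ/t½) = (1/2)^(36/45) ≈ 0.5743.
C₀ = D/Vd = 1093/101 ≈ 10.822 mcg/mL.
Before the 6th dose, 5 doses have been given. Superposition: Cmin = C₀·(f + f² + … + f^5).
≈ 10.822 × (0.5743 + 0.3298 + 0.1894 + 0.1088 + 0.0625) ≈ 10.822 × 1.2648 ≈ 13.688 mcg/mL.

13.7 mcg/mL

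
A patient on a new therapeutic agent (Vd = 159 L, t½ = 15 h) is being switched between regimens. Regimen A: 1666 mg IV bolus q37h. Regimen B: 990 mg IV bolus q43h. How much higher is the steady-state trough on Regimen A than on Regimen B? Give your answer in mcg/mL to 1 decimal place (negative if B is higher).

1.3 mcg/mL

Regimen A: f = (1/2)^(37/15) ≈ 0.1809; Cmin,ss = (1666/159)·f/(1−f) ≈ 2.314 mcg/mL.
Regimen B: f = (1/2)^(43/15) ≈ 0.1371; Cmin,ss = (990/159)·f/(1−f) ≈ 0.989 mcg/mL.
Difference ≈ 2.314 − 0.989 ≈ 1.325 mcg/mL.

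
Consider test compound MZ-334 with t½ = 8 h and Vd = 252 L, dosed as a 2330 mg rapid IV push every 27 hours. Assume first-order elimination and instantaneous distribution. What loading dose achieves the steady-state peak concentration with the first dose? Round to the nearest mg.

f = (1/2)^(27/8) ≈ 0.096388; accumulation ratio R = 1/(1−f) ≈ 1.10667.
Loading dose to hit Cmax,ss on first dose: D_load = D_maint·R ≈ 2330 × 1.10667 ≈ 2578.54 mg.

2579 mg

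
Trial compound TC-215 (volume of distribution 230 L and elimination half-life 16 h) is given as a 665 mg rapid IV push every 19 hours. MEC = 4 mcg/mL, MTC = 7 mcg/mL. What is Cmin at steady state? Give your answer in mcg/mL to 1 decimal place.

k = ln2/t½ = ln2/16 ≈ 0.043322 h⁻¹; fraction remaining f = e^(−kτ) = e^(−0.043322×19) ≈ 0.4391.
Single-dose peak C₀ = D/Vd = 665/230 ≈ 2.891 mcg/mL.
Steady-state trough Cmin,ss = C₀·f/(1−f) ≈ 2.891 × 0.4391/0.5609 ≈ 2.263 mcg/mL.
Trough 2.3 mcg/mL vs MEC 4 mcg/mL: subtherapeutic.

2.3 mcg/mL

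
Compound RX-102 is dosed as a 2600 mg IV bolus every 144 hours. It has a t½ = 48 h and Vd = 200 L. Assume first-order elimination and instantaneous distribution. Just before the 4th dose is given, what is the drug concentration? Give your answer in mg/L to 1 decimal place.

1.9 mg/L

f = (1/2)^(τ/t½) = (1/2)^(144/48) ≈ 0.1250.
C₀ = D/Vd = 2600/200 ≈ 13.000 mg/L.
Before the 4th dose, 3 doses have been given. Superposition: Cmin = C₀·(f + f² + … + f^3).
≈ 13.000 × (0.1250 + 0.0156 + 0.0020) ≈ 13.000 × 0.1426 ≈ 1.854 mg/L.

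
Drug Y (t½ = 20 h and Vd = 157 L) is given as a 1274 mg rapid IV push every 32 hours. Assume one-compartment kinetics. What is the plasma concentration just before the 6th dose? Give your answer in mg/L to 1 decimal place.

4.0 mg/L

f = (1/2)^(τ/t½) = (1/2)^(32/20) ≈ 0.3299.
C₀ = D/Vd = 1274/157 ≈ 8.115 mg/L.
Before the 6th dose, 5 doses have been given. Superposition: Cmin = C₀·(f + f² + … + f^5).
≈ 8.115 × (0.3299 + 0.1088 + 0.0359 + 0.0118 + 0.0039) ≈ 8.115 × 0.4903 ≈ 3.979 mg/L.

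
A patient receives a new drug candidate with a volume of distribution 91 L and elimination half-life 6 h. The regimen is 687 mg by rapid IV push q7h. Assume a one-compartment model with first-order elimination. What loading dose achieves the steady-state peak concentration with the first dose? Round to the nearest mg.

f = (1/2)^(7/6) ≈ 0.445449; accumulation ratio R = 1/(1−f) ≈ 1.80326.
Loading dose to hit Cmax,ss on first dose: D_load = D_maint·R ≈ 687 × 1.80326 ≈ 1238.84 mg.

1239 mg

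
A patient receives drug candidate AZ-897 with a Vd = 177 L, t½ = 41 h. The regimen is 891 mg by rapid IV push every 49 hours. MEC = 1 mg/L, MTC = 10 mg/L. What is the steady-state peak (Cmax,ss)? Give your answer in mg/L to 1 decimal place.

τ/t½ = 49/41 ≈ 1.1951, so fraction remaining f = (1/2)^(49/41) ≈ 0.4367.
Accumulation ratio R = 1/(1 − f) ≈ 1/0.5633 ≈ 1.7753.
Single-dose peak C₀ = D/Vd = 891/177 ≈ 5.034 mg/L.
Steady-state peak Cmax,ss = C₀·R ≈ 5.034 × 1.7753 ≈ 8.937 mg/L.
Peak 8.9 mg/L vs MTC 10 mg/L: below toxic threshold.

8.9 mg/L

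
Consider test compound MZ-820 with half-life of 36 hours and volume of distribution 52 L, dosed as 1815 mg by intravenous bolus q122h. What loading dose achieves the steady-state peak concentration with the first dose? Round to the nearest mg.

2007 mg

f = (1/2)^(122/36) ≈ 0.095465; accumulation ratio R = 1/(1−f) ≈ 1.10554.
Loading dose to hit Cmax,ss on first dose: D_load = D_maint·R ≈ 1815 × 1.10554 ≈ 2006.56 mg.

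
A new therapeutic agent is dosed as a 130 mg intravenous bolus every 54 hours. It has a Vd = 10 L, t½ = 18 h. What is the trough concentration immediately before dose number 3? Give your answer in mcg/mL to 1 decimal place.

1.8 mcg/mL

f = (1/2)^(τ/t½) = (1/2)^(54/18) ≈ 0.1250.
C₀ = D/Vd = 130/10 ≈ 13.000 mcg/mL.
Before the 3rd dose, 2 doses have been given. Superposition: Cmin = C₀·(f + f²).
≈ 13.000 × (0.1250 + 0.0156) ≈ 13.000 × 0.1406 ≈ 1.828 mcg/mL.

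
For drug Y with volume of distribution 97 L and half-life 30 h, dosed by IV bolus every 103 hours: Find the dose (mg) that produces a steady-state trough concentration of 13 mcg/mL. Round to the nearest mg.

12361 mg

τ/t½ = 103/30 ≈ 3.4333, so f = (1/2)^(103/30) ≈ 0.092569.
Cmin,ss = (D/Vd)·f/(1−f), so D = Cmin,ss·Vd·(1−f)/f.
D = 13 × 97 × (1−f)/f ≈ 13 × 97 × 9.80275 ≈ 12361.27 mg.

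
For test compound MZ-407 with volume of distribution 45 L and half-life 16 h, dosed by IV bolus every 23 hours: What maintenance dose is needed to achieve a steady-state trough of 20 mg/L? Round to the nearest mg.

1538 mg

τ/t½ = 23/16 ≈ 1.4375, so f = (1/2)^(23/16) ≈ 0.369207.
Cmin,ss = (D/Vd)·f/(1−f), so D = Cmin,ss·Vd·(1−f)/f.
D = 20 × 45 × (1−f)/f ≈ 20 × 45 × 1.70851 ≈ 1537.66 mg.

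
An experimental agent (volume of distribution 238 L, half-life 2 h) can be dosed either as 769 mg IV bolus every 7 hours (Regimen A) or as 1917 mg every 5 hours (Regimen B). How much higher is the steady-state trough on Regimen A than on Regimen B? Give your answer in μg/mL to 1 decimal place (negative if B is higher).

-1.4 μg/mL

Regimen A: f = (1/2)^(7/2) ≈ 0.0884; Cmin,ss = (769/238)·f/(1−f) ≈ 0.313 μg/mL.
Regimen B: f = (1/2)^(5/2) ≈ 0.1768; Cmin,ss = (1917/238)·f/(1−f) ≈ 1.730 μg/mL.
Difference ≈ 0.313 − 1.730 ≈ -1.417 μg/mL.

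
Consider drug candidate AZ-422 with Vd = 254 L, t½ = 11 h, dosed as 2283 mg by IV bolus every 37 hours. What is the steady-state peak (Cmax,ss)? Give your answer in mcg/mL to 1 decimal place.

10.0 mcg/mL

τ/t½ = 37/11 ≈ 3.3636, so fraction remaining f = (1/2)^(37/11) ≈ 0.0972.
At steady state, accumulation factor R = 1/(1 − e^(−kτ)) ≈ 1.1077.
Each bolus raises the concentration by D/Vd = 2283/254 ≈ 8.988 mcg/mL.
Steady-state peak Cmax,ss = C₀·R ≈ 8.988 × 1.1077 ≈ 9.956 mcg/mL.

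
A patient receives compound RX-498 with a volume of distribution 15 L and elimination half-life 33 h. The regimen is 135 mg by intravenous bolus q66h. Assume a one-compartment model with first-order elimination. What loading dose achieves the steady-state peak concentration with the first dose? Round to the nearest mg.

180 mg

f = (1/2)^(66/33) ≈ 0.250000; accumulation ratio R = 1/(1−f) ≈ 1.33333.
Loading dose to hit Cmax,ss on first dose: D_load = D_maint·R ≈ 135 × 1.33333 ≈ 180.00 mg.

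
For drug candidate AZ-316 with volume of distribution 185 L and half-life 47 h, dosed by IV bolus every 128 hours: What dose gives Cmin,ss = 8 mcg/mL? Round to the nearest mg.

τ/t½ = 128/47 ≈ 2.7234, so f = (1/2)^(128/47) ≈ 0.151417.
Cmin,ss = (D/Vd)·f/(1−f), so D = Cmin,ss·Vd·(1−f)/f.
D = 8 × 185 × (1−f)/f ≈ 8 × 185 × 5.60428 ≈ 8294.33 mg.

8294 mg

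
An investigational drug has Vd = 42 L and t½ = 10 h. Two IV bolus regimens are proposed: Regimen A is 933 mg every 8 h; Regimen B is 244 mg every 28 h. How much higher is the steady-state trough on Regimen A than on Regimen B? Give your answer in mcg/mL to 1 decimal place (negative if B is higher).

Regimen A: f = (1/2)^(8/10) ≈ 0.5743; Cmin,ss = (933/42)·f/(1−f) ≈ 29.969 mcg/mL.
Regimen B: f = (1/2)^(28/10) ≈ 0.1436; Cmin,ss = (244/42)·f/(1−f) ≈ 0.974 mcg/mL.
Difference ≈ 29.969 − 0.974 ≈ 28.995 mcg/mL.

29.0 mcg/mL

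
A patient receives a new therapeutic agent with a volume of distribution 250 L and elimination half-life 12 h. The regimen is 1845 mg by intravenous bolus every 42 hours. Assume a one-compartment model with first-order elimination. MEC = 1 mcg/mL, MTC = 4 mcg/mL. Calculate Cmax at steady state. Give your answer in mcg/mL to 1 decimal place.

8.1 mcg/mL

τ/t½ = 42/12 ≈ 3.5, so fraction remaining f = (1/2)^(42/12) ≈ 0.0884.
Accumulation ratio R = 1/(1 − f) ≈ 1/0.9116 ≈ 1.0970.
Each bolus raises the concentration by D/Vd = 1845/250 ≈ 7.380 mcg/mL.
Cmax,ss = C₀/(1 − f) ≈ 7.380/0.9116 ≈ 8.096 mcg/mL.
Peak 8.1 mcg/mL vs MTC 4 mcg/mL: exceeds toxic threshold.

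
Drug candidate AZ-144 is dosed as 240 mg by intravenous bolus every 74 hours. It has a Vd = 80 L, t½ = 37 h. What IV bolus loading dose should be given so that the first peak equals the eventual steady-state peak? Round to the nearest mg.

f = (1/2)^(74/37) ≈ 0.250000; accumulation ratio R = 1/(1−f) ≈ 1.33333.
Loading dose to hit Cmax,ss on first dose: D_load = D_maint·R ≈ 240 × 1.33333 ≈ 320.00 mg.

320 mg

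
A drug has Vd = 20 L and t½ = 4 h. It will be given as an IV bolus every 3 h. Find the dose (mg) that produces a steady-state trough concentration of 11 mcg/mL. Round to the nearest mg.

τ/t½ = 3/4 ≈ 0.75, so f = (1/2)^(3/4) ≈ 0.594604.
Cmin,ss = (D/Vd)·f/(1−f), so D = Cmin,ss·Vd·(1−f)/f.
D = 11 × 20 × (1−f)/f ≈ 11 × 20 × 0.68179 ≈ 149.99 mg.

150 mg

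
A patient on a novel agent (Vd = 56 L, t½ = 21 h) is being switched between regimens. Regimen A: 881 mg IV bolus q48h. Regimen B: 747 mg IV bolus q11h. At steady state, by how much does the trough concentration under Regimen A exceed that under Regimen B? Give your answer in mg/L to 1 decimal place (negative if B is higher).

Regimen A: f = (1/2)^(48/21) ≈ 0.2051; Cmin,ss = (881/56)·f/(1−f) ≈ 4.059 mg/L.
Regimen B: f = (1/2)^(11/21) ≈ 0.6955; Cmin,ss = (747/56)·f/(1−f) ≈ 30.468 mg/L.
Difference ≈ 4.059 − 30.468 ≈ -26.409 mg/L.

-26.4 mg/L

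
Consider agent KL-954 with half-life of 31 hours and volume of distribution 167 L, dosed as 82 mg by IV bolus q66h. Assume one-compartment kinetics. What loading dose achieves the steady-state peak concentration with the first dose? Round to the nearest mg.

f = (1/2)^(66/31) ≈ 0.228611; accumulation ratio R = 1/(1−f) ≈ 1.29636.
Loading dose to hit Cmax,ss on first dose: D_load = D_maint·R ≈ 82 × 1.29636 ≈ 106.30 mg.

106 mg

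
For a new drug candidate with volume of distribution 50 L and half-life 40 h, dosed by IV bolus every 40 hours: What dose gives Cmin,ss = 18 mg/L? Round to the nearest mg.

900 mg

τ/t½ = 40/40 ≈ 1, so f = (1/2)^(40/40) ≈ 0.500000.
Cmin,ss = (D/Vd)·f/(1−f), so D = Cmin,ss·Vd·(1−f)/f.
D = 18 × 50 × (1−f)/f ≈ 18 × 50 × 1.00000 ≈ 900.00 mg.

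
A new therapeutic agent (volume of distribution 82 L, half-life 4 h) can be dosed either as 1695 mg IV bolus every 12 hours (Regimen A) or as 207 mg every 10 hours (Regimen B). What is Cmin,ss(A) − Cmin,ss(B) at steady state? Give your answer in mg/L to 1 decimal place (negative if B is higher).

2.4 mg/L

Regimen A: f = (1/2)^(12/4) ≈ 0.1250; Cmin,ss = (1695/82)·f/(1−f) ≈ 2.953 mg/L.
Regimen B: f = (1/2)^(10/4) ≈ 0.1768; Cmin,ss = (207/82)·f/(1−f) ≈ 0.542 mg/L.
Difference ≈ 2.953 − 0.542 ≈ 2.411 mg/L.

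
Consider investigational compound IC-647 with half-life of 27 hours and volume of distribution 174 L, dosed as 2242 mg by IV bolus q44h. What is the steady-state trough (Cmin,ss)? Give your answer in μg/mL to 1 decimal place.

k = ln2/t½ = ln2/27 ≈ 0.025672 h⁻¹; fraction remaining f = e^(−kτ) = e^(−0.025672×44) ≈ 0.3232.
At steady state, accumulation factor R = 1/(1 − e^(−kτ)) ≈ 1.4775.
Single-dose peak C₀ = D/Vd = 2242/174 ≈ 12.885 μg/mL.
Steady-state peak Cmax,ss = C₀·R ≈ 12.885 × 1.4775 ≈ 19.038 μg/mL.
One interval later, Cmin,ss = Cmax,ss·e^(−kτ) ≈ 19.038 × 0.3232 ≈ 6.153 μg/mL.

6.2 μg/mL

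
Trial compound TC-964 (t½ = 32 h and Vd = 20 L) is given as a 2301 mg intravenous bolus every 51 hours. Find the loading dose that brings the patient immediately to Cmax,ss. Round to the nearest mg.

f = (1/2)^(51/32) ≈ 0.331309; accumulation ratio R = 1/(1−f) ≈ 1.49546.
Loading dose to hit Cmax,ss on first dose: D_load = D_maint·R ≈ 2301 × 1.49546 ≈ 3441.05 mg.

3441 mg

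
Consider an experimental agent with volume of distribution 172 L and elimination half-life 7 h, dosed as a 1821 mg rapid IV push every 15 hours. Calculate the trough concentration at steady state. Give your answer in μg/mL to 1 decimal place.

Over one 15-h interval, 15/7 ≈ 2.1429 half-lives elapse, leaving f ≈ 0.2264 of each dose.
At steady state, accumulation factor R = 1/(1 − e^(−kτ)) ≈ 1.2927.
Single-dose peak C₀ = D/Vd = 1821/172 ≈ 10.587 μg/mL.
Cmax,ss = C₀/(1 − f) ≈ 10.587/0.7736 ≈ 13.685 μg/mL.
Steady-state trough Cmin,ss = Cmax,ss·f ≈ 13.685 × 0.2264 ≈ 3.098 μg/mL.

3.1 μg/mL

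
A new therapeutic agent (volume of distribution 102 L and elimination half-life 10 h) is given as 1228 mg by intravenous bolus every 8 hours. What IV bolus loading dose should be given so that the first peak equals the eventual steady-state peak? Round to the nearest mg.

f = (1/2)^(8/10) ≈ 0.574349; accumulation ratio R = 1/(1−f) ≈ 2.34934.
Loading dose to hit Cmax,ss on first dose: D_load = D_maint·R ≈ 1228 × 2.34934 ≈ 2884.99 mg.

2885 mg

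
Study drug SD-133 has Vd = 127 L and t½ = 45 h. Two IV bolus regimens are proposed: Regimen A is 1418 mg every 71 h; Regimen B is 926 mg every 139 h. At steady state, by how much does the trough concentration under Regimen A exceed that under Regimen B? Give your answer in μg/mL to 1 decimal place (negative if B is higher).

4.7 μg/mL

Regimen A: f = (1/2)^(71/45) ≈ 0.3350; Cmin,ss = (1418/127)·f/(1−f) ≈ 5.625 μg/mL.
Regimen B: f = (1/2)^(139/45) ≈ 0.1175; Cmin,ss = (926/127)·f/(1−f) ≈ 0.971 μg/mL.
Difference ≈ 5.625 − 0.971 ≈ 4.654 μg/mL.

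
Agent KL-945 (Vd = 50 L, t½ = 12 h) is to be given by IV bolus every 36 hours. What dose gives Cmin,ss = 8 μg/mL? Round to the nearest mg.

2800 mg

τ/t½ = 36/12 ≈ 3, so f = (1/2)^(36/12) ≈ 0.125000.
Cmin,ss = (D/Vd)·f/(1−f), so D = Cmin,ss·Vd·(1−f)/f.
D = 8 × 50 × (1−f)/f ≈ 8 × 50 × 7.00000 ≈ 2800.00 mg.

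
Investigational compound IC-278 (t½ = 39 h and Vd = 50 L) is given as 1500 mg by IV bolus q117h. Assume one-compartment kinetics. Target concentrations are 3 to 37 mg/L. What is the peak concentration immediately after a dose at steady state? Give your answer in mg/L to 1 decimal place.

34.3 mg/L

The dosing interval is 3 half-lives, so f = 2^(−3) = 0.125.
Accumulation ratio R = 1/(1 − f) = 1/0.875 = 8/7.
Single-dose peak C₀ = D/Vd = 1500/50 = 30 mg/L.
Steady-state peak Cmax,ss = C₀·R = 30 × 8/7 ≈ 34.286 mg/L.
Peak 34.3 mg/L vs MTC 37 mg/L: below toxic threshold.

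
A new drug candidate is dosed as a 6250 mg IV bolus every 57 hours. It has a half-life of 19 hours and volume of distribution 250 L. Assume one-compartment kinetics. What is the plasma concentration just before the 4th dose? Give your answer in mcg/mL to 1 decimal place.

f = (1/2)^(τ/t½) = (1/2)^(57/19) ≈ 0.1250.
C₀ = D/Vd = 6250/250 ≈ 25.000 mcg/mL.
Before the 4th dose, 3 doses have been given. Superposition: Cmin = C₀·(f + f² + … + f^3).
≈ 25.000 × (0.1250 + 0.0156 + 0.0020) ≈ 25.000 × 0.1426 ≈ 3.565 mcg/mL.

3.6 mcg/mL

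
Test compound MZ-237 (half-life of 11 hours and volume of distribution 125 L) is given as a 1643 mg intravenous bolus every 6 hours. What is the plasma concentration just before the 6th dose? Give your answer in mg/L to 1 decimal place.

f = (1/2)^(τ/t½) = (1/2)^(6/11) ≈ 0.6852.
C₀ = D/Vd = 1643/125 ≈ 13.144 mg/L.
Before the 6th dose, 5 doses have been given. Superposition: Cmin = C₀·(f + f² + … + f^5).
≈ 13.144 × (0.6852 + 0.4695 + 0.3217 + 0.2204 + 0.1510) ≈ 13.144 × 1.8478 ≈ 24.287 mg/L.

24.3 mg/L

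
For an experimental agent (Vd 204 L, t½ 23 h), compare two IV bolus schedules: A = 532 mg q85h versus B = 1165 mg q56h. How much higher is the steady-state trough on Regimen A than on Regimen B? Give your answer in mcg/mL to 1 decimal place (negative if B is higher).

-1.1 mcg/mL

Regimen A: f = (1/2)^(85/23) ≈ 0.0772; Cmin,ss = (532/204)·f/(1−f) ≈ 0.218 mcg/mL.
Regimen B: f = (1/2)^(56/23) ≈ 0.1850; Cmin,ss = (1165/204)·f/(1−f) ≈ 1.296 mcg/mL.
Difference ≈ 0.218 − 1.296 ≈ -1.078 mcg/mL.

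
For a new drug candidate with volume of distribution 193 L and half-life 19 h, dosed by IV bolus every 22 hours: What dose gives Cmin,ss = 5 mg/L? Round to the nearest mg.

τ/t½ = 22/19 ≈ 1.1579, so f = (1/2)^(22/19) ≈ 0.448166.
Cmin,ss = (D/Vd)·f/(1−f), so D = Cmin,ss·Vd·(1−f)/f.
D = 5 × 193 × (1−f)/f ≈ 5 × 193 × 1.23132 ≈ 1188.22 mg.

1188 mg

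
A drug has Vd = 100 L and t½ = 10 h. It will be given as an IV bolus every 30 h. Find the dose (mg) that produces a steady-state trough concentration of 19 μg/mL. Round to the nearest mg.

13300 mg

τ/t½ = 30/10 ≈ 3, so f = (1/2)^(30/10) ≈ 0.125000.
Cmin,ss = (D/Vd)·f/(1−f), so D = Cmin,ss·Vd·(1−f)/f.
D = 19 × 100 × (1−f)/f ≈ 19 × 100 × 7.00000 ≈ 13300.00 mg.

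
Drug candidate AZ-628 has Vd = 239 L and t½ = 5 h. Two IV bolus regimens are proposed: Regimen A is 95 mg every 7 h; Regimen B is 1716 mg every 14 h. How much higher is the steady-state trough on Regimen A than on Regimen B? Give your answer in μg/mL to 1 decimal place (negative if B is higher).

-1.0 μg/mL

Regimen A: f = (1/2)^(7/5) ≈ 0.3789; Cmin,ss = (95/239)·f/(1−f) ≈ 0.242 μg/mL.
Regimen B: f = (1/2)^(14/5) ≈ 0.1436; Cmin,ss = (1716/239)·f/(1−f) ≈ 1.204 μg/mL.
Difference ≈ 0.242 − 1.204 ≈ -0.962 μg/mL.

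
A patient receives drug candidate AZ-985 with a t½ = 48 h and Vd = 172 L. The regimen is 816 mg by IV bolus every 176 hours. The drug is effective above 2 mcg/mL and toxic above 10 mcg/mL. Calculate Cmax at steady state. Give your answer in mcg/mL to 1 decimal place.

k = ln2/t½ = ln2/48 ≈ 0.014441 h⁻¹; fraction remaining f = e^(−kτ) = e^(−0.014441×176) ≈ 0.0787.
At steady state, accumulation factor R = 1/(1 − e^(−kτ)) ≈ 1.0854.
Single-dose peak C₀ = D/Vd = 816/172 ≈ 4.744 mcg/mL.
Steady-state peak Cmax,ss = C₀·R ≈ 4.744 × 1.0854 ≈ 5.149 mcg/mL.
Peak 5.1 mcg/mL vs MTC 10 mcg/mL: below toxic threshold.

5.1 mcg/mL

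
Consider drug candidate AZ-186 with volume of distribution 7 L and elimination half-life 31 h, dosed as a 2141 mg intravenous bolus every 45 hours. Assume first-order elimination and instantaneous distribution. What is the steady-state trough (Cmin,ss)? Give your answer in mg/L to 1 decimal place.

τ/t½ = 45/31 ≈ 1.4516, so fraction remaining f = (1/2)^(45/31) ≈ 0.3656.
Each bolus raises the concentration by D/Vd = 2141/7 ≈ 305.857 mg/L.
Steady-state trough Cmin,ss = C₀·f/(1−f) ≈ 305.857 × 0.3656/0.6344 ≈ 176.263 mg/L.

176.3 mg/L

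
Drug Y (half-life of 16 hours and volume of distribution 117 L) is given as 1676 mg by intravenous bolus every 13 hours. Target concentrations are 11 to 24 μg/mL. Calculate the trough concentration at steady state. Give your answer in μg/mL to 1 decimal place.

τ/t½ = 13/16 ≈ 0.8125, so fraction remaining f = (1/2)^(13/16) ≈ 0.5694.
Single-dose peak C₀ = D/Vd = 1676/117 ≈ 14.325 μg/mL.
Steady-state trough Cmin,ss = C₀·f/(1−f) ≈ 14.325 × 0.5694/0.4306 ≈ 18.943 μg/mL.
Trough 18.9 μg/mL vs MEC 11 μg/mL: adequate.

18.9 μg/mL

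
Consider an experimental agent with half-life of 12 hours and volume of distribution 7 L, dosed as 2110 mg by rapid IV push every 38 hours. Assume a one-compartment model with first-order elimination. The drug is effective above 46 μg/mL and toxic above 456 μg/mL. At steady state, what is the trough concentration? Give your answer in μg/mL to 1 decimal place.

37.8 μg/mL

τ/t½ = 38/12 ≈ 3.1667, so fraction remaining f = (1/2)^(38/12) ≈ 0.1114.
Each bolus raises the concentration by D/Vd = 2110/7 ≈ 301.429 μg/mL.
Steady-state trough Cmin,ss = C₀·f/(1−f) ≈ 301.429 × 0.1114/0.8886 ≈ 37.789 μg/mL.
Trough 37.8 μg/mL vs MEC 46 μg/mL: subtherapeutic.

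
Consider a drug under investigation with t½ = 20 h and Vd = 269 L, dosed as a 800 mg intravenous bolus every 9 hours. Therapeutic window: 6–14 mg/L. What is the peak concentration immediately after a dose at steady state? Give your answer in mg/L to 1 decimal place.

11.1 mg/L

Over one 9-h interval, 9/20 ≈ 0.45 half-lives elapse, leaving f ≈ 0.7320 of each dose.
At steady state, accumulation factor R = 1/(1 − e^(−kτ)) ≈ 3.7313.
Each bolus raises the concentration by D/Vd = 800/269 ≈ 2.974 mg/L.
Cmax,ss = C₀/(1 − f) ≈ 2.974/0.2680 ≈ 11.097 mg/L.
Peak 11.1 mg/L vs MTC 14 mg/L: below toxic threshold.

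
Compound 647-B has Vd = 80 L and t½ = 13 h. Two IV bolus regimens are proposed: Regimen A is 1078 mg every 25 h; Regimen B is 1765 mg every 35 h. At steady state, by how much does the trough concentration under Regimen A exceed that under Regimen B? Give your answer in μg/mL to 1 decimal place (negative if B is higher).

0.8 μg/mL

Regimen A: f = (1/2)^(25/13) ≈ 0.2637; Cmin,ss = (1078/80)·f/(1−f) ≈ 4.826 μg/mL.
Regimen B: f = (1/2)^(35/13) ≈ 0.1547; Cmin,ss = (1765/80)·f/(1−f) ≈ 4.038 μg/mL.
Difference ≈ 4.826 − 4.038 ≈ 0.788 μg/mL.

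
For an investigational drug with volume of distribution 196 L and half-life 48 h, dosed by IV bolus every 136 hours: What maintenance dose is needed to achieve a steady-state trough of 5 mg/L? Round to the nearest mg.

6005 mg

τ/t½ = 136/48 ≈ 2.8333, so f = (1/2)^(136/48) ≈ 0.140308.
Cmin,ss = (D/Vd)·f/(1−f), so D = Cmin,ss·Vd·(1−f)/f.
D = 5 × 196 × (1−f)/f ≈ 5 × 196 × 6.12718 ≈ 6004.64 mg.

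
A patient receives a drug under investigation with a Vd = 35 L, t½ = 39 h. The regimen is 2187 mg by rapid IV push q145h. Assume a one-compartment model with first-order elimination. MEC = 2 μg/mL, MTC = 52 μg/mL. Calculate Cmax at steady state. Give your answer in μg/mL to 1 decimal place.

τ/t½ = 145/39 ≈ 3.7179, so fraction remaining f = (1/2)^(145/39) ≈ 0.0760.
Accumulation ratio R = 1/(1 − f) ≈ 1/0.9240 ≈ 1.0823.
Single-dose peak C₀ = D/Vd = 2187/35 ≈ 62.486 μg/mL.
Steady-state peak Cmax,ss = C₀·R ≈ 62.486 × 1.0823 ≈ 67.629 μg/mL.
Peak 67.6 μg/mL vs MTC 52 μg/mL: exceeds toxic threshold.

67.6 μg/mL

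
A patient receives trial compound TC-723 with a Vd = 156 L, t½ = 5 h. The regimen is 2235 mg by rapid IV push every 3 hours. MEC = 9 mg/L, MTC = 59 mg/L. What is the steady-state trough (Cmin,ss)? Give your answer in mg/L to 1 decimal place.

27.8 mg/L

τ/t½ = 3/5 ≈ 0.6, so fraction remaining f = (1/2)^(3/5) ≈ 0.6598.
Each bolus raises the concentration by D/Vd = 2235/156 ≈ 14.327 mg/L.
Steady-state trough Cmin,ss = C₀·f/(1−f) ≈ 14.327 × 0.6598/0.3402 ≈ 27.786 mg/L.
Trough 27.8 mg/L vs MEC 9 mg/L: adequate.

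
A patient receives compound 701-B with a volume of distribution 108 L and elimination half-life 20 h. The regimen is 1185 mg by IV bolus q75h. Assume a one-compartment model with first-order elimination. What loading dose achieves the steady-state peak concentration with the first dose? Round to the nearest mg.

f = (1/2)^(75/20) ≈ 0.074325; accumulation ratio R = 1/(1−f) ≈ 1.08029.
Loading dose to hit Cmax,ss on first dose: D_load = D_maint·R ≈ 1185 × 1.08029 ≈ 1280.14 mg.

1280 mg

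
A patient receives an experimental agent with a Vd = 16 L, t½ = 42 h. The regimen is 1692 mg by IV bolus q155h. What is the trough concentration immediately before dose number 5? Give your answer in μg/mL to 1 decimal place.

f = (1/2)^(τ/t½) = (1/2)^(155/42) ≈ 0.0775.
C₀ = D/Vd = 1692/16 ≈ 105.750 μg/mL.
Before the 5th dose, 4 doses have been given. Superposition: Cmin = C₀·(f + f² + … + f^4).
≈ 105.750 × (0.0775 + 0.0060 + 0.0005 + 0.0000) ≈ 105.750 × 0.0840 ≈ 8.883 μg/mL.

8.9 μg/mL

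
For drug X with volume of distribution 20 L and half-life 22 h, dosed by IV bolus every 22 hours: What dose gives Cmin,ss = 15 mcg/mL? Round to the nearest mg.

τ/t½ = 22/22 ≈ 1, so f = (1/2)^(22/22) ≈ 0.500000.
Cmin,ss = (D/Vd)·f/(1−f), so D = Cmin,ss·Vd·(1−f)/f.
D = 15 × 20 × (1−f)/f ≈ 15 × 20 × 1.00000 ≈ 300.00 mg.

300 mg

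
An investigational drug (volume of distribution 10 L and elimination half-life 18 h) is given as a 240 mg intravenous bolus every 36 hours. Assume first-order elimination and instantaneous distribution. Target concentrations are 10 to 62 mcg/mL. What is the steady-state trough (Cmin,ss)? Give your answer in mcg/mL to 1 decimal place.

8.0 mcg/mL

τ = 36 h = 2 half-lives, so f = (1/2)^2 = 0.25.
Accumulation ratio R = 1/(1 − f) = 1/0.75 = 4/3.
Single-dose peak C₀ = D/Vd = 240/10 = 24 mcg/mL.
Steady-state peak Cmax,ss = C₀·R = 24 × 4/3 ≈ 32.000 mcg/mL.
Steady-state trough Cmin,ss = Cmax,ss·f ≈ 32.000 × 0.25 ≈ 8.000 mcg/mL.
Trough 8.0 mcg/mL vs MEC 10 mcg/mL: subtherapeutic.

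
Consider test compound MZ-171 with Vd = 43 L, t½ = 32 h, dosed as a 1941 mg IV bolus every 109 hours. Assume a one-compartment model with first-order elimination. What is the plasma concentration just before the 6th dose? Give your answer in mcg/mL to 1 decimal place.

f = (1/2)^(τ/t½) = (1/2)^(109/32) ≈ 0.0943.
C₀ = D/Vd = 1941/43 ≈ 45.140 mcg/mL.
Before the 6th dose, 5 doses have been given. Superposition: Cmin = C₀·(f + f² + … + f^5).
≈ 45.140 × (0.0943 + 0.0089 + 0.0008 + 0.0001 + 0.0000) ≈ 45.140 × 0.1041 ≈ 4.699 mcg/mL.

4.7 mcg/mL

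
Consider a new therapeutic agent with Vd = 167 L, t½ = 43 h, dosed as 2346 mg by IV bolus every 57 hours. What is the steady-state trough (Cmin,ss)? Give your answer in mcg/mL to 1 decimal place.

9.3 mcg/mL

τ/t½ = 57/43 ≈ 1.3256, so fraction remaining f = (1/2)^(57/43) ≈ 0.3990.
At steady state, accumulation factor R = 1/(1 − e^(−kτ)) ≈ 1.6639.
Single-dose peak C₀ = D/Vd = 2346/167 ≈ 14.048 mcg/mL.
Cmax,ss = C₀/(1 − f) ≈ 14.048/0.6010 ≈ 23.374 mcg/mL.
Steady-state trough Cmin,ss = Cmax,ss·f ≈ 23.374 × 0.3990 ≈ 9.326 mcg/mL.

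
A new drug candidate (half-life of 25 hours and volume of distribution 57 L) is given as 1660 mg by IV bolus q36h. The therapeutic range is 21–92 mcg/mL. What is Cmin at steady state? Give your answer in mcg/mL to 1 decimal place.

17.0 mcg/mL

k = ln2/t½ = ln2/25 ≈ 0.027726 h⁻¹; fraction remaining f = e^(−kτ) = e^(−0.027726×36) ≈ 0.3686.
Single-dose peak C₀ = D/Vd = 1660/57 ≈ 29.123 mcg/mL.
Steady-state trough Cmin,ss = C₀·f/(1−f) ≈ 29.123 × 0.3686/0.6314 ≈ 17.001 mcg/mL.
Trough 17.0 mcg/mL vs MEC 21 mcg/mL: subtherapeutic.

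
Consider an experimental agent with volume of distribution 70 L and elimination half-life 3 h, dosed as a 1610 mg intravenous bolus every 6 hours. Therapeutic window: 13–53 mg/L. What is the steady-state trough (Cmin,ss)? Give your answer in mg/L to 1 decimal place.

7.7 mg/L

The dosing interval is 2 half-lives, so f = 2^(−2) = 0.25.
Accumulation ratio R = 1/(1 − f) = 1/0.75 = 4/3.
Single-dose peak C₀ = D/Vd = 1610/70 = 23 mg/L.
Steady-state peak Cmax,ss = C₀·R = 23 × 4/3 ≈ 30.667 mg/L.
Steady-state trough Cmin,ss = Cmax,ss·f ≈ 30.667 × 0.25 ≈ 7.667 mg/L.
Trough 7.7 mg/L vs MEC 13 mg/L: subtherapeutic.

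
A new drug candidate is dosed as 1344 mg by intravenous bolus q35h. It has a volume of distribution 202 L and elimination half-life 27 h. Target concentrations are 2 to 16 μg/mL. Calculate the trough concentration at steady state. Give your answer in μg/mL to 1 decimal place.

4.6 μg/mL

Over one 35-h interval, 35/27 ≈ 1.2963 half-lives elapse, leaving f ≈ 0.4072 of each dose.
Accumulation ratio R = 1/(1 − f) ≈ 1/0.5928 ≈ 1.6869.
Each bolus raises the concentration by D/Vd = 1344/202 ≈ 6.653 μg/mL.
Steady-state peak Cmax,ss = C₀·R ≈ 6.653 × 1.6869 ≈ 11.223 μg/mL.
Steady-state trough Cmin,ss = Cmax,ss·f ≈ 11.223 × 0.4072 ≈ 4.570 μg/mL.
Trough 4.6 μg/mL vs MEC 2 μg/mL: adequate.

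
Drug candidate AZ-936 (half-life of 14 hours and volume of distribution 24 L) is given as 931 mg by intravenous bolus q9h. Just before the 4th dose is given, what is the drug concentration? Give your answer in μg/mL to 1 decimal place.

f = (1/2)^(τ/t½) = (1/2)^(9/14) ≈ 0.6404.
C₀ = D/Vd = 931/24 ≈ 38.792 μg/mL.
Before the 4th dose, 3 doses have been given. Superposition: Cmin = C₀·(f + f² + … + f^3).
≈ 38.792 × (0.6404 + 0.4101 + 0.2626) ≈ 38.792 × 1.3131 ≈ 50.938 μg/mL.

50.9 μg/mL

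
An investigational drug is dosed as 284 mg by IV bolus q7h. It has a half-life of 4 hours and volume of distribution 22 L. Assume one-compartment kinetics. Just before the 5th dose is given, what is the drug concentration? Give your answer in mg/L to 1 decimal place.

5.4 mg/L

f = (1/2)^(τ/t½) = (1/2)^(7/4) ≈ 0.2973.
C₀ = D/Vd = 284/22 ≈ 12.909 mg/L.
Before the 5th dose, 4 doses have been given. Superposition: Cmin = C₀·(f + f² + … + f^4).
≈ 12.909 × (0.2973 + 0.0884 + 0.0263 + 0.0078) ≈ 12.909 × 0.4198 ≈ 5.419 mg/L.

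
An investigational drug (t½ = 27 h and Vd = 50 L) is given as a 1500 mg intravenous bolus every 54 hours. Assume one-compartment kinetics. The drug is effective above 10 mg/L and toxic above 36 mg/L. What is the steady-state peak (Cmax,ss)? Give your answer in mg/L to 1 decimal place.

τ = 54 h = 2 half-lives, so f = (1/2)^2 = 0.25.
At steady state, R = 1/(1 − 0.25) = 4/3.
Single-dose peak C₀ = D/Vd = 1500/50 = 30 mg/L.
Steady-state peak Cmax,ss = C₀·R = 30 × 4/3 ≈ 40.000 mg/L.
Peak 40.0 mg/L vs MTC 36 mg/L: exceeds toxic threshold.

40.0 mg/L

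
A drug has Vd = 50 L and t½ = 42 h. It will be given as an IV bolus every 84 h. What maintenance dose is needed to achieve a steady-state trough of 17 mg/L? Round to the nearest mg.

τ/t½ = 84/42 ≈ 2, so f = (1/2)^(84/42) ≈ 0.250000.
Cmin,ss = (D/Vd)·f/(1−f), so D = Cmin,ss·Vd·(1−f)/f.
D = 17 × 50 × (1−f)/f ≈ 17 × 50 × 3.00000 ≈ 2550.00 mg.

2550 mg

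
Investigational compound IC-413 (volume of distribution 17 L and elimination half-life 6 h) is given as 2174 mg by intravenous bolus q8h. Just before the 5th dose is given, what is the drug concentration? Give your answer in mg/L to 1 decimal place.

82.1 mg/L

f = (1/2)^(τ/t½) = (1/2)^(8/6) ≈ 0.3969.
C₀ = D/Vd = 2174/17 ≈ 127.882 mg/L.
Before the 5th dose, 4 doses have been given. Superposition: Cmin = C₀·(f + f² + … + f^4).
≈ 127.882 × (0.3969 + 0.1575 + 0.0625 + 0.0248) ≈ 127.882 × 0.6417 ≈ 82.062 mg/L.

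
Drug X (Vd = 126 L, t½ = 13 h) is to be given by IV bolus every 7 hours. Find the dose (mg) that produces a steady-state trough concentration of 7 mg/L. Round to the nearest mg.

τ/t½ = 7/13 ≈ 0.53846, so f = (1/2)^(7/13) ≈ 0.688505.
Cmin,ss = (D/Vd)·f/(1−f), so D = Cmin,ss·Vd·(1−f)/f.
D = 7 × 126 × (1−f)/f ≈ 7 × 126 × 0.45242 ≈ 399.03 mg.

399 mg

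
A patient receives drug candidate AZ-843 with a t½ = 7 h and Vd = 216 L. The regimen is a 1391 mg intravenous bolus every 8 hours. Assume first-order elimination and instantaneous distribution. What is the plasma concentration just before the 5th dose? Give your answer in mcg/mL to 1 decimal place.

5.1 mcg/mL

f = (1/2)^(τ/t½) = (1/2)^(8/7) ≈ 0.4529.
C₀ = D/Vd = 1391/216 ≈ 6.440 mcg/mL.
Before the 5th dose, 4 doses have been given. Superposition: Cmin = C₀·(f + f² + … + f^4).
≈ 6.440 × (0.4529 + 0.2051 + 0.0929 + 0.0421) ≈ 6.440 × 0.7930 ≈ 5.107 mcg/mL.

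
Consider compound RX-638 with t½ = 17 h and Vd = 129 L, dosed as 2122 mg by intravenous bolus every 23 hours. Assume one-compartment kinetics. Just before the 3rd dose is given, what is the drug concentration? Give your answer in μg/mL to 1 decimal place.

f = (1/2)^(τ/t½) = (1/2)^(23/17) ≈ 0.3915.
C₀ = D/Vd = 2122/129 ≈ 16.450 μg/mL.
Before the 3rd dose, 2 doses have been given. Superposition: Cmin = C₀·(f + f²).
≈ 16.450 × (0.3915 + 0.1533) ≈ 16.450 × 0.5448 ≈ 8.962 μg/mL.

9.0 μg/mL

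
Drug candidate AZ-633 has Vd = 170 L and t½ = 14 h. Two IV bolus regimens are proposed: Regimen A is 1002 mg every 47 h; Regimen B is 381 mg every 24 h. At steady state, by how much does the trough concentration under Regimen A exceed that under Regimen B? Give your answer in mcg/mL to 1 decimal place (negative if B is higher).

Regimen A: f = (1/2)^(47/14) ≈ 0.0976; Cmin,ss = (1002/170)·f/(1−f) ≈ 0.637 mcg/mL.
Regimen B: f = (1/2)^(24/14) ≈ 0.3048; Cmin,ss = (381/170)·f/(1−f) ≈ 0.983 mcg/mL.
Difference ≈ 0.637 − 0.983 ≈ -0.346 mcg/mL.

-0.3 mcg/mL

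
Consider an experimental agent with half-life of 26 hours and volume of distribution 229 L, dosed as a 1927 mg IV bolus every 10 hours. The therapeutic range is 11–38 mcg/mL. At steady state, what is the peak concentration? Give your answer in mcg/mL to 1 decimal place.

36.0 mcg/mL

Over one 10-h interval, 10/26 ≈ 0.38462 half-lives elapse, leaving f ≈ 0.7660 of each dose.
At steady state, accumulation factor R = 1/(1 − e^(−kτ)) ≈ 4.2735.
Single-dose peak C₀ = D/Vd = 1927/229 ≈ 8.415 mcg/mL.
Cmax,ss = C₀/(1 − f) ≈ 8.415/0.2340 ≈ 35.962 mcg/mL.
Peak 36.0 mcg/mL vs MTC 38 mcg/mL: below toxic threshold.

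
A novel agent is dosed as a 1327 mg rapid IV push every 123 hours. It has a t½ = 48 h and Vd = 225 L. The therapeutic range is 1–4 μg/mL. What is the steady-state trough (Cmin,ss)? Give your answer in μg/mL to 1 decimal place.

k = ln2/t½ = ln2/48 ≈ 0.014441 h⁻¹; fraction remaining f = e^(−kτ) = e^(−0.014441×123) ≈ 0.1693.
Each bolus raises the concentration by D/Vd = 1327/225 ≈ 5.898 μg/mL.
Steady-state trough Cmin,ss = C₀·f/(1−f) ≈ 5.898 × 0.1693/0.8307 ≈ 1.202 μg/mL.
Trough 1.2 μg/mL vs MEC 1 μg/mL: adequate.

1.2 μg/mL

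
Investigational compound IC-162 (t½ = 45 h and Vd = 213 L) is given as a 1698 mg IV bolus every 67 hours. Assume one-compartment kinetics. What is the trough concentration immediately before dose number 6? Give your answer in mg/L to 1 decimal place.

f = (1/2)^(τ/t½) = (1/2)^(67/45) ≈ 0.3563.
C₀ = D/Vd = 1698/213 ≈ 7.972 mg/L.
Before the 6th dose, 5 doses have been given. Superposition: Cmin = C₀·(f + f² + … + f^5).
≈ 7.972 × (0.3563 + 0.1269 + 0.0452 + 0.0161 + 0.0057) ≈ 7.972 × 0.5502 ≈ 4.386 mg/L.

4.4 mg/L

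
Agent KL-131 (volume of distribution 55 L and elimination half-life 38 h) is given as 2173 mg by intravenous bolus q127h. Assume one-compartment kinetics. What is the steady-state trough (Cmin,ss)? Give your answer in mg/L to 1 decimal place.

k = ln2/t½ = ln2/38 ≈ 0.018241 h⁻¹; fraction remaining f = e^(−kτ) = e^(−0.018241×127) ≈ 0.0986.
Single-dose peak C₀ = D/Vd = 2173/55 ≈ 39.509 mg/L.
Steady-state trough Cmin,ss = C₀·f/(1−f) ≈ 39.509 × 0.0986/0.9014 ≈ 4.322 mg/L.

4.3 mg/L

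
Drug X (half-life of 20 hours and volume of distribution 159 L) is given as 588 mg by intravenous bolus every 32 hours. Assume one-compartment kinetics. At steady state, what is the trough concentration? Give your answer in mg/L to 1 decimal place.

1.8 mg/L

τ/t½ = 32/20 ≈ 1.6, so fraction remaining f = (1/2)^(32/20) ≈ 0.3299.
Accumulation ratio R = 1/(1 − f) ≈ 1/0.6701 ≈ 1.4923.
Each bolus raises the concentration by D/Vd = 588/159 ≈ 3.698 mg/L.
Steady-state peak Cmax,ss = C₀·R ≈ 3.698 × 1.4923 ≈ 5.519 mg/L.
Steady-state trough Cmin,ss = Cmax,ss·f ≈ 5.519 × 0.3299 ≈ 1.821 mg/L.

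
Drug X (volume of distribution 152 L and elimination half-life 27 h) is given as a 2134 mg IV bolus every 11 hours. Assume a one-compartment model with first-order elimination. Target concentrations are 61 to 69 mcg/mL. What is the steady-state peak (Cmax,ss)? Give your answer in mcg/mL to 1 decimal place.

Over one 11-h interval, 11/27 ≈ 0.40741 half-lives elapse, leaving f ≈ 0.7540 of each dose.
Accumulation ratio R = 1/(1 − f) ≈ 1/0.2460 ≈ 4.0650.
Each bolus raises the concentration by D/Vd = 2134/152 ≈ 14.039 mcg/mL.
Steady-state peak Cmax,ss = C₀·R ≈ 14.039 × 4.0650 ≈ 57.069 mcg/mL.
Peak 57.1 mcg/mL vs MTC 69 mcg/mL: below toxic threshold.

57.1 mcg/mL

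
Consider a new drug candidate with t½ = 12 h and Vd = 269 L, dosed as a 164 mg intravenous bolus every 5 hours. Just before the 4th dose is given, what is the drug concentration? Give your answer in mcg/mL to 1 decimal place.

f = (1/2)^(τ/t½) = (1/2)^(5/12) ≈ 0.7492.
C₀ = D/Vd = 164/269 ≈ 0.610 mcg/mL.
Before the 4th dose, 3 doses have been given. Superposition: Cmin = C₀·(f + f² + … + f^3).
≈ 0.610 × (0.7492 + 0.5613 + 0.4205) ≈ 0.610 × 1.7310 ≈ 1.056 mcg/mL.

1.1 mcg/mL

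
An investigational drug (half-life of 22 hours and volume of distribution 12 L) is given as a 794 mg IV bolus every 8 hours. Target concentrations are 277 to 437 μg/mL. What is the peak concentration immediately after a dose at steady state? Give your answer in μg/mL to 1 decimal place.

k = ln2/t½ = ln2/22 ≈ 0.031507 h⁻¹; fraction remaining f = e^(−kτ) = e^(−0.031507×8) ≈ 0.7772.
Accumulation ratio R = 1/(1 − f) ≈ 1/0.2228 ≈ 4.4883.
Each bolus raises the concentration by D/Vd = 794/12 ≈ 66.167 μg/mL.
Steady-state peak Cmax,ss = C₀·R ≈ 66.167 × 4.4883 ≈ 296.977 μg/mL.
Peak 297.0 μg/mL vs MTC 437 μg/mL: below toxic threshold.

297.0 μg/mL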